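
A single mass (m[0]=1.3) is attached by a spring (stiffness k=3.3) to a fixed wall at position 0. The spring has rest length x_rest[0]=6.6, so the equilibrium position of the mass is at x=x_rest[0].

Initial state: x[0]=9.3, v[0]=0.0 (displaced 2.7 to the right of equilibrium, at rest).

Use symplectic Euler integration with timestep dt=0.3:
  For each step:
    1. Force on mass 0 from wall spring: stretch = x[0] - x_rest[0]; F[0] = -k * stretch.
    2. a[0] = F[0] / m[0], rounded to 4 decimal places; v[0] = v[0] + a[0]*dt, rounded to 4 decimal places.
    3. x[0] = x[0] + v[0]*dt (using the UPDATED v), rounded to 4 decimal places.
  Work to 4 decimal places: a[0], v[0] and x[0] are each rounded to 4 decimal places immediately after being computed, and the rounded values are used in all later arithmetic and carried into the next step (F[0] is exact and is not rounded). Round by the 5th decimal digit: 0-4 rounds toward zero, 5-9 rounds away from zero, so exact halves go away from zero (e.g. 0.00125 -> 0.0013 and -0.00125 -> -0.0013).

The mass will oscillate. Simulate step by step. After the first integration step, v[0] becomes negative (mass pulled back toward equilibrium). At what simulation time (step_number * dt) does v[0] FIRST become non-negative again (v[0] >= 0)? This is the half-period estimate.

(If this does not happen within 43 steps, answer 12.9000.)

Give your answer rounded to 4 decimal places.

Step 0: x=[9.3000] v=[0.0000]
Step 1: x=[8.6832] v=[-2.0561]
Step 2: x=[7.5905] v=[-3.6425]
Step 3: x=[6.2715] v=[-4.3968]
Step 4: x=[5.0275] v=[-4.1466]
Step 5: x=[4.1428] v=[-2.9491]
Step 6: x=[3.8194] v=[-1.0779]
Step 7: x=[4.1313] v=[1.0396]
First v>=0 after going negative at step 7, time=2.1000

Answer: 2.1000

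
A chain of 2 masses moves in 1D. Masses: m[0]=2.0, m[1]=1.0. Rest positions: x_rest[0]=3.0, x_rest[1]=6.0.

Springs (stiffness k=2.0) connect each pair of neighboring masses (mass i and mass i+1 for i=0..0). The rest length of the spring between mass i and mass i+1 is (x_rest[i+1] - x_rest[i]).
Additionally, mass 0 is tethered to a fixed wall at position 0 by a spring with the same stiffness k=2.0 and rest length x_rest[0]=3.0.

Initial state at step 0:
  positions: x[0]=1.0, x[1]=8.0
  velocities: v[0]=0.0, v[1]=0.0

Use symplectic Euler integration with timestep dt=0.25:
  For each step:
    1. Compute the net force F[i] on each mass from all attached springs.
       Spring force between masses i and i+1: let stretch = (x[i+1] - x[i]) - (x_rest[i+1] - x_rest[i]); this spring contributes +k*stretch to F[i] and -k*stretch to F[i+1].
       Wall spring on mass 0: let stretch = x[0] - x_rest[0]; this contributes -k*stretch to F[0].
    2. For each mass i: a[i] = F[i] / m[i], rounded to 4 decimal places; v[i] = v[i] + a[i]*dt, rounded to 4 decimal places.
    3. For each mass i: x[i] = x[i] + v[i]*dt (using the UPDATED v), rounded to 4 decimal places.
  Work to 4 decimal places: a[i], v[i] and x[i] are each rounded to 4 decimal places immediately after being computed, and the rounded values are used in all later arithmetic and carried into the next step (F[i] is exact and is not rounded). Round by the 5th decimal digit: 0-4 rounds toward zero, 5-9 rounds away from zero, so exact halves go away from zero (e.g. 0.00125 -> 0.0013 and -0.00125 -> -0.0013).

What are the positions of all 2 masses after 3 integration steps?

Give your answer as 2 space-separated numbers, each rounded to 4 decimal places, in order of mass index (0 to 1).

Answer: 2.8760 5.5235

Derivation:
Step 0: x=[1.0000 8.0000] v=[0.0000 0.0000]
Step 1: x=[1.3750 7.5000] v=[1.5000 -2.0000]
Step 2: x=[2.0469 6.6094] v=[2.6875 -3.5625]
Step 3: x=[2.8760 5.5235] v=[3.3164 -4.3438]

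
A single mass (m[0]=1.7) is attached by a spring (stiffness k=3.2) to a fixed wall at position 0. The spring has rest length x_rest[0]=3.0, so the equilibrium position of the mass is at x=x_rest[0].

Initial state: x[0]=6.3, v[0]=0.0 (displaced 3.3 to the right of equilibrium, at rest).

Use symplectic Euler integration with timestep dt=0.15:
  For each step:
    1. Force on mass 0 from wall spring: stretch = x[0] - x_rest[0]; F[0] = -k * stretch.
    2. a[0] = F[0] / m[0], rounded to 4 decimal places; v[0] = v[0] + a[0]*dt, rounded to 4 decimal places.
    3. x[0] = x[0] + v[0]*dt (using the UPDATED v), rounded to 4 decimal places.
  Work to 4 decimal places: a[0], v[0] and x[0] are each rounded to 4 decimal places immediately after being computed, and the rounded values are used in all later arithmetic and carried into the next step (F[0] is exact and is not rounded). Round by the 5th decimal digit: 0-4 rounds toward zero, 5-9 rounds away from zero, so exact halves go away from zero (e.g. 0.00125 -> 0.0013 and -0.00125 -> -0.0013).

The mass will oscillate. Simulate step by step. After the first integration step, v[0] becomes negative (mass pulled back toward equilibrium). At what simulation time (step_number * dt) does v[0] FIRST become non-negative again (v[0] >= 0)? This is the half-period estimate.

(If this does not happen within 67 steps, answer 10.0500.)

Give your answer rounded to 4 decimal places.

Step 0: x=[6.3000] v=[0.0000]
Step 1: x=[6.1602] v=[-0.9318]
Step 2: x=[5.8866] v=[-1.8241]
Step 3: x=[5.4907] v=[-2.6391]
Step 4: x=[4.9893] v=[-3.3424]
Step 5: x=[4.4037] v=[-3.9041]
Step 6: x=[3.7586] v=[-4.3004]
Step 7: x=[3.0814] v=[-4.5146]
Step 8: x=[2.4008] v=[-4.5376]
Step 9: x=[1.7455] v=[-4.3684]
Step 10: x=[1.1434] v=[-4.0142]
Step 11: x=[0.6199] v=[-3.4900]
Step 12: x=[0.1972] v=[-2.8180]
Step 13: x=[-0.1068] v=[-2.0266]
Step 14: x=[-0.2792] v=[-1.1494]
Step 15: x=[-0.3127] v=[-0.2235]
Step 16: x=[-0.2059] v=[0.7119]
First v>=0 after going negative at step 16, time=2.4000

Answer: 2.4000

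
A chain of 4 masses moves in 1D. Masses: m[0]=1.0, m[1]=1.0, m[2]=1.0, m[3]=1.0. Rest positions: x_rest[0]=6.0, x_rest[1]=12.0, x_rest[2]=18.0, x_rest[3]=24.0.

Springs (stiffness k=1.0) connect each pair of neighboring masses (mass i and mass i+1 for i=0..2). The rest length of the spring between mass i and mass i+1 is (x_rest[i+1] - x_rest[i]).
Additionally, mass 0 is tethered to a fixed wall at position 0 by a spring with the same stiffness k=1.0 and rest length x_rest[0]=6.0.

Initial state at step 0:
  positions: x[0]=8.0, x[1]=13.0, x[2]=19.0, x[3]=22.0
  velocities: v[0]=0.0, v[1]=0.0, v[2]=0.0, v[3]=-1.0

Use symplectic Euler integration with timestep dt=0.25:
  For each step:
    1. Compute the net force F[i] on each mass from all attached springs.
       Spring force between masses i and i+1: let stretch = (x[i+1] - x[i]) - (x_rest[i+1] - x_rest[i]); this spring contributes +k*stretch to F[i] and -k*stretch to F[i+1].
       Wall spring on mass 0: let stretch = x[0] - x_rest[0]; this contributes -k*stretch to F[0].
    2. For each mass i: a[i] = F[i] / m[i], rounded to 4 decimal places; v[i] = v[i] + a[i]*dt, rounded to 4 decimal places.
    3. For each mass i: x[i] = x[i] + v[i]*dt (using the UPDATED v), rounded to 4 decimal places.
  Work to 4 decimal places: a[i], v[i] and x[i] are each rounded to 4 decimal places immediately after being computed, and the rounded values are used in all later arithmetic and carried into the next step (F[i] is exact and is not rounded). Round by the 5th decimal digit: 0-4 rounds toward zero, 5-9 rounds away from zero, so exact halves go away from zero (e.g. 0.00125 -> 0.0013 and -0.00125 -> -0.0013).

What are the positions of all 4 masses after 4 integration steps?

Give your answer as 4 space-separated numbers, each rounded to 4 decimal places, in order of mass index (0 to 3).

Step 0: x=[8.0000 13.0000 19.0000 22.0000] v=[0.0000 0.0000 0.0000 -1.0000]
Step 1: x=[7.8125 13.0625 18.8125 21.9375] v=[-0.7500 0.2500 -0.7500 -0.2500]
Step 2: x=[7.4649 13.1563 18.4609 22.0547] v=[-1.3906 0.3750 -1.4063 0.4688]
Step 3: x=[7.0064 13.2259 18.0024 22.3223] v=[-1.8340 0.2783 -1.8340 1.0704]
Step 4: x=[6.4987 13.2053 17.5154 22.6949] v=[-2.0307 -0.0825 -1.9482 1.4904]

Answer: 6.4987 13.2053 17.5154 22.6949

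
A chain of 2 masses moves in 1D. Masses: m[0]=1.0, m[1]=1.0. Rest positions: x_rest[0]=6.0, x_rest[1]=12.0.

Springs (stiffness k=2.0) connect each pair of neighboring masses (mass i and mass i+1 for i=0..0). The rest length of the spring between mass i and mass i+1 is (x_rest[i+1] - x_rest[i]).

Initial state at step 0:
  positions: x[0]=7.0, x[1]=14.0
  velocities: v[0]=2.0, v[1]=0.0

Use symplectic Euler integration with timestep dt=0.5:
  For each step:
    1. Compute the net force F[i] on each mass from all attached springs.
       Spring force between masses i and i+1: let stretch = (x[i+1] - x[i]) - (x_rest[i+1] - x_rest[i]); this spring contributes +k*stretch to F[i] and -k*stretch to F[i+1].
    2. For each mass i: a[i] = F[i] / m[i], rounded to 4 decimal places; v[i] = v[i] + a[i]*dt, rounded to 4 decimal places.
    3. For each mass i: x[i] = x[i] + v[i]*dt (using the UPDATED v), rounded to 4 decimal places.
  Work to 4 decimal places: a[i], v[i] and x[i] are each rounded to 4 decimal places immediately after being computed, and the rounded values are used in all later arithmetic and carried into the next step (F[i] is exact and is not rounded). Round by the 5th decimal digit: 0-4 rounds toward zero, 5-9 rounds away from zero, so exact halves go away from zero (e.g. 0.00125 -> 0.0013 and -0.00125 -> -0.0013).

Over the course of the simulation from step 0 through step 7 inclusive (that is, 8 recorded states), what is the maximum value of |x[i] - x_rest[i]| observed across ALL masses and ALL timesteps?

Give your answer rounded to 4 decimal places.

Answer: 5.5000

Derivation:
Step 0: x=[7.0000 14.0000] v=[2.0000 0.0000]
Step 1: x=[8.5000 13.5000] v=[3.0000 -1.0000]
Step 2: x=[9.5000 13.5000] v=[2.0000 0.0000]
Step 3: x=[9.5000 14.5000] v=[0.0000 2.0000]
Step 4: x=[9.0000 16.0000] v=[-1.0000 3.0000]
Step 5: x=[9.0000 17.0000] v=[0.0000 2.0000]
Step 6: x=[10.0000 17.0000] v=[2.0000 0.0000]
Step 7: x=[11.5000 16.5000] v=[3.0000 -1.0000]
Max displacement = 5.5000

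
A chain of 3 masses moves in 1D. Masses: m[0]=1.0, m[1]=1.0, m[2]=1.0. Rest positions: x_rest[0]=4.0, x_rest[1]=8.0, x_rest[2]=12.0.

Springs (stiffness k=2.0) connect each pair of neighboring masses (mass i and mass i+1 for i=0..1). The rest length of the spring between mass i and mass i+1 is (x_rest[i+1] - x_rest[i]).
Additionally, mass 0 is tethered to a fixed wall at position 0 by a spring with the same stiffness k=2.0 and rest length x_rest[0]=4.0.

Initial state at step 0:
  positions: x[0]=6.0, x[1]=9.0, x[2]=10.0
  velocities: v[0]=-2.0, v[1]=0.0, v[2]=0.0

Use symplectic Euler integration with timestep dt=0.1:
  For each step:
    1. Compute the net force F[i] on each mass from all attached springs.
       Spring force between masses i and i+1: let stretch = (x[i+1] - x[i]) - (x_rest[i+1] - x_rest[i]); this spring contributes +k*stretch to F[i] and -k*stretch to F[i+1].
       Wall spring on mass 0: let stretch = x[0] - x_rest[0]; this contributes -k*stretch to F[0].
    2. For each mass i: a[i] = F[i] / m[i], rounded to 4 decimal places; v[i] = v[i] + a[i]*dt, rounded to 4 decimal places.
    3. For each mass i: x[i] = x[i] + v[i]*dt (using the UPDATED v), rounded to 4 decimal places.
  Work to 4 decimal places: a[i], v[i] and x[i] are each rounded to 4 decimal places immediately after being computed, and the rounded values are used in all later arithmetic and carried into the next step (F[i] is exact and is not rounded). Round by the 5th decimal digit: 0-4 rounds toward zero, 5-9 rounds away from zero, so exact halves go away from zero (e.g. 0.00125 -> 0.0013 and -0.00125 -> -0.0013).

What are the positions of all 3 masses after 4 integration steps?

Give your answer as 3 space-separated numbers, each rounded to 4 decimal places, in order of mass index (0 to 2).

Answer: 4.7014 8.5855 10.5700

Derivation:
Step 0: x=[6.0000 9.0000 10.0000] v=[-2.0000 0.0000 0.0000]
Step 1: x=[5.7400 8.9600 10.0600] v=[-2.6000 -0.4000 0.6000]
Step 2: x=[5.4296 8.8776 10.1780] v=[-3.1040 -0.8240 1.1800]
Step 3: x=[5.0796 8.7523 10.3500] v=[-3.5003 -1.2535 1.7199]
Step 4: x=[4.7014 8.5855 10.5700] v=[-3.7817 -1.6685 2.2004]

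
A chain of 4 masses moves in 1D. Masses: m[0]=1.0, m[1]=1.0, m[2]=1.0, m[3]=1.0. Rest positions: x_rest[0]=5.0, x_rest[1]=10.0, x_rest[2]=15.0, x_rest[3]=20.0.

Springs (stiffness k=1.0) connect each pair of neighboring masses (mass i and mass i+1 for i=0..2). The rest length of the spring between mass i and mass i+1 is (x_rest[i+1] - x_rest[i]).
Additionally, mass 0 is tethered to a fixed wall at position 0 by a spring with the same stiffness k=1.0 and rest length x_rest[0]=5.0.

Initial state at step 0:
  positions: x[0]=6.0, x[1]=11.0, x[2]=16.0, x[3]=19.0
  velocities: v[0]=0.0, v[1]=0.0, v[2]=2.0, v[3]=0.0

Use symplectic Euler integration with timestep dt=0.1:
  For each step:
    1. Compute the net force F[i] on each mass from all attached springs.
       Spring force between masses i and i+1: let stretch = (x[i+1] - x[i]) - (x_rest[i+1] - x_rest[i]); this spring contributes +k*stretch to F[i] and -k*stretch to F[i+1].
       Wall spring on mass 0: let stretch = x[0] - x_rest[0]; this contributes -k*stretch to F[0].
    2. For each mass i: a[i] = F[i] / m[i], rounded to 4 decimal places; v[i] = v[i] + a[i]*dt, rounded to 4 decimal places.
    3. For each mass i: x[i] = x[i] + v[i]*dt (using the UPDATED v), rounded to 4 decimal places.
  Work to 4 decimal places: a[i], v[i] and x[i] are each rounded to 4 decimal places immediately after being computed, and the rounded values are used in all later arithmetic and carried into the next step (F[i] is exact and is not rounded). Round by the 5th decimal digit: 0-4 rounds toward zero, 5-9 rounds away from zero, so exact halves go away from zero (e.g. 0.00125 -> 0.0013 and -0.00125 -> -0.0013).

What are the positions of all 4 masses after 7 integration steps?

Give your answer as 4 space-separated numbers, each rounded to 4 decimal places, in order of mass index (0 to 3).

Answer: 5.7462 11.0674 16.7025 19.6164

Derivation:
Step 0: x=[6.0000 11.0000 16.0000 19.0000] v=[0.0000 0.0000 2.0000 0.0000]
Step 1: x=[5.9900 11.0000 16.1800 19.0200] v=[-0.1000 0.0000 1.8000 0.2000]
Step 2: x=[5.9702 11.0017 16.3366 19.0616] v=[-0.1980 0.0170 1.5660 0.4160]
Step 3: x=[5.9410 11.0064 16.4671 19.1260] v=[-0.2919 0.0473 1.3050 0.6435]
Step 4: x=[5.9031 11.0151 16.5696 19.2138] v=[-0.3795 0.0868 1.0248 0.8776]
Step 5: x=[5.8572 11.0282 16.6430 19.3251] v=[-0.4586 0.1311 0.7338 1.1132]
Step 6: x=[5.8045 11.0458 16.6871 19.4596] v=[-0.5272 0.1755 0.4405 1.3450]
Step 7: x=[5.7462 11.0674 16.7025 19.6164] v=[-0.5835 0.2155 0.1536 1.5678]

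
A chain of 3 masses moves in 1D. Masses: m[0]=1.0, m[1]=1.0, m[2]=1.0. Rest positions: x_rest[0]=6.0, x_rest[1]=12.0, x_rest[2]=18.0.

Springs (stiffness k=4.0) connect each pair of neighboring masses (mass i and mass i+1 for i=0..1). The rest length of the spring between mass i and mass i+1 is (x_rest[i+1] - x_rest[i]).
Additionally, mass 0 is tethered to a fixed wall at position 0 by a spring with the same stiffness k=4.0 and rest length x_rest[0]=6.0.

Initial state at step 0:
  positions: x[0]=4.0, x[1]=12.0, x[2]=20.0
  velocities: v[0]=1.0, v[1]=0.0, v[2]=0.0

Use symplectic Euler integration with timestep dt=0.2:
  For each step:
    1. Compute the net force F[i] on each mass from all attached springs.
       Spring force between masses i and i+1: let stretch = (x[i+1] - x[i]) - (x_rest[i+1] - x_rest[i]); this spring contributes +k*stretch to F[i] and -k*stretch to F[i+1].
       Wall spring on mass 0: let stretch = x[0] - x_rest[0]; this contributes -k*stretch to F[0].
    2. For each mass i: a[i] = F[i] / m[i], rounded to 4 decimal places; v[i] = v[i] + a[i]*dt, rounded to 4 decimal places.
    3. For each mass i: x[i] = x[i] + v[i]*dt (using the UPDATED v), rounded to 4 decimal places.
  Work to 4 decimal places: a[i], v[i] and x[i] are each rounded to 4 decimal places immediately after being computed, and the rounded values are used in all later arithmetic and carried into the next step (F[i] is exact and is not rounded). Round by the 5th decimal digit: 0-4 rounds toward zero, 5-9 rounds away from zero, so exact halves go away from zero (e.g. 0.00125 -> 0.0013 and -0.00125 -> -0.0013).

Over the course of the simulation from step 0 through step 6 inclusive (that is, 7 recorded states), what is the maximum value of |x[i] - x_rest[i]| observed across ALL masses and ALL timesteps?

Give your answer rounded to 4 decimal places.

Step 0: x=[4.0000 12.0000 20.0000] v=[1.0000 0.0000 0.0000]
Step 1: x=[4.8400 12.0000 19.6800] v=[4.2000 0.0000 -1.6000]
Step 2: x=[6.0512 12.0832 19.0912] v=[6.0560 0.4160 -2.9440]
Step 3: x=[7.2593 12.3226 18.3411] v=[6.0406 1.1968 -3.7504]
Step 4: x=[8.1161 12.7148 17.5881] v=[4.2838 1.9610 -3.7652]
Step 5: x=[8.4101 13.1509 17.0153] v=[1.4699 2.1807 -2.8638]
Step 6: x=[8.1170 13.4468 16.7842] v=[-1.4655 1.4796 -1.1553]
Max displacement = 2.4101

Answer: 2.4101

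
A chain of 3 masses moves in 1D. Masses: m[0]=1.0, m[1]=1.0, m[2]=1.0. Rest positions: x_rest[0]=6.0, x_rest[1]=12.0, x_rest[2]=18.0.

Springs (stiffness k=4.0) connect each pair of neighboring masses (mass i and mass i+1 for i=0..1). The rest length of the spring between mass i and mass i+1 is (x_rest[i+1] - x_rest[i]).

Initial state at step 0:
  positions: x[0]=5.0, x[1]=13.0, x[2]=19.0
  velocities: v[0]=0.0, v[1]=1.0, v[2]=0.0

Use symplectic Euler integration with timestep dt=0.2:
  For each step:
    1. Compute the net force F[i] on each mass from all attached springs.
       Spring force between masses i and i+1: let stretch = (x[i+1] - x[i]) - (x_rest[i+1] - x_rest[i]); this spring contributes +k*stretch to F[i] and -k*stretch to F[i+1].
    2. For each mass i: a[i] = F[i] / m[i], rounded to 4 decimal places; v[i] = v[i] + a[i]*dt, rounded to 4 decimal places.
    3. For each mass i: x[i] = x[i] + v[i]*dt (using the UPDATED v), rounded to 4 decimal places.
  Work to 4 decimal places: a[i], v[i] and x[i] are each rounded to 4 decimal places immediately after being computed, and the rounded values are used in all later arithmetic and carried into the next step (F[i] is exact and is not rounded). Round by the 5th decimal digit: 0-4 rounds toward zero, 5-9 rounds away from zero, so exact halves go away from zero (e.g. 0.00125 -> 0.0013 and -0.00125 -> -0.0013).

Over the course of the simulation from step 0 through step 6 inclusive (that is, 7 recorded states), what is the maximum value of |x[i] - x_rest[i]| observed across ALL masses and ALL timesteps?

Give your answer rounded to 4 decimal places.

Answer: 1.7489

Derivation:
Step 0: x=[5.0000 13.0000 19.0000] v=[0.0000 1.0000 0.0000]
Step 1: x=[5.3200 12.8800 19.0000] v=[1.6000 -0.6000 0.0000]
Step 2: x=[5.8896 12.5296 18.9808] v=[2.8480 -1.7520 -0.0960]
Step 3: x=[6.5616 12.1490 18.8894] v=[3.3600 -1.9030 -0.4570]
Step 4: x=[7.1676 11.9529 18.6795] v=[3.0299 -0.9806 -1.0493]
Step 5: x=[7.5792 12.0674 18.3534] v=[2.0581 0.5724 -1.6306]
Step 6: x=[7.7489 12.4695 17.9815] v=[0.8487 2.0106 -1.8594]
Max displacement = 1.7489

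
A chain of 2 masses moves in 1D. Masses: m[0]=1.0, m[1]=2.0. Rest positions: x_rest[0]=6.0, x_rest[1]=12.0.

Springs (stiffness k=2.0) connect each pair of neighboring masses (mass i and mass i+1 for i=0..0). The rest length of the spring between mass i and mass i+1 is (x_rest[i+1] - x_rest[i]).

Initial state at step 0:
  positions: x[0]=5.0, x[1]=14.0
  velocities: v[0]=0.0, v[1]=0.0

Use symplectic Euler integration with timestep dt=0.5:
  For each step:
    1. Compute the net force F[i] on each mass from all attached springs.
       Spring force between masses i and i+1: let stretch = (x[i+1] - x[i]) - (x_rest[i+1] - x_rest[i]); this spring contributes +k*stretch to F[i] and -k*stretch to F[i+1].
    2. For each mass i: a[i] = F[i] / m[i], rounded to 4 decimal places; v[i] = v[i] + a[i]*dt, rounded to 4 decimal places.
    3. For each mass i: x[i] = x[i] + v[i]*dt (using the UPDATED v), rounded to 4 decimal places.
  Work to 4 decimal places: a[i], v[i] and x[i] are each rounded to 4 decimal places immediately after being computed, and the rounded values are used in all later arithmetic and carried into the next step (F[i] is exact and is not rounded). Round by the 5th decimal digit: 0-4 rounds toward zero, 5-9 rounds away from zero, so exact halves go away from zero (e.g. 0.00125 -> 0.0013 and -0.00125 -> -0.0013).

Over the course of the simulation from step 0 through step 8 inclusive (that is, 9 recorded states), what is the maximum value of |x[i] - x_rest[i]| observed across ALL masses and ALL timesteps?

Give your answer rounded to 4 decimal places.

Answer: 3.2188

Derivation:
Step 0: x=[5.0000 14.0000] v=[0.0000 0.0000]
Step 1: x=[6.5000 13.2500] v=[3.0000 -1.5000]
Step 2: x=[8.3750 12.3125] v=[3.7500 -1.8750]
Step 3: x=[9.2188 11.8906] v=[1.6875 -0.8438]
Step 4: x=[8.3985 12.3008] v=[-1.6407 0.8203]
Step 5: x=[6.5293 13.2354] v=[-3.7384 1.8692]
Step 6: x=[5.0132 13.9935] v=[-3.0323 1.5162]
Step 7: x=[4.9872 14.0066] v=[-0.0520 0.0261]
Step 8: x=[6.4709 13.2648] v=[2.9674 -1.4836]
Max displacement = 3.2188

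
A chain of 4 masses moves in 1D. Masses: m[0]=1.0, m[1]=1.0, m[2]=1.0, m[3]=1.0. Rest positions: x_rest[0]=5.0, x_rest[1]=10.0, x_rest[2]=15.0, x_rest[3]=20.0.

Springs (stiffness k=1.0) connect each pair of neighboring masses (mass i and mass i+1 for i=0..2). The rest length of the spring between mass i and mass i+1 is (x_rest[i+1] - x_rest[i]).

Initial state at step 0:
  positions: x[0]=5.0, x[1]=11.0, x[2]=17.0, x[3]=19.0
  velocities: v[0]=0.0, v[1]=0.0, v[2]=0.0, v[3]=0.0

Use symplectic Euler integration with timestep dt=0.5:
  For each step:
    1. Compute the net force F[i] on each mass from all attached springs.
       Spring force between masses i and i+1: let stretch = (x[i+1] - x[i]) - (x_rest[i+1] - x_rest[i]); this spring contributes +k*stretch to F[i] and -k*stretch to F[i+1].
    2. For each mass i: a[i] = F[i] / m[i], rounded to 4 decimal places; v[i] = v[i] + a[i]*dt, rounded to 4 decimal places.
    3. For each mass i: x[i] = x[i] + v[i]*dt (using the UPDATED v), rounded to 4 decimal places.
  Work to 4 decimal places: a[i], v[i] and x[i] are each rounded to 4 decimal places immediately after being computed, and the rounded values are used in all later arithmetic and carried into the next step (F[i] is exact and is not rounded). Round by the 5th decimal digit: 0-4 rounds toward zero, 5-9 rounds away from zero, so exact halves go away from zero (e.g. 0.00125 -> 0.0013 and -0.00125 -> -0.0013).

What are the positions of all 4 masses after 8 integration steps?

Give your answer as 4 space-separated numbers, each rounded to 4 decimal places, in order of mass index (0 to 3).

Answer: 4.1032 11.6612 16.4563 19.7799

Derivation:
Step 0: x=[5.0000 11.0000 17.0000 19.0000] v=[0.0000 0.0000 0.0000 0.0000]
Step 1: x=[5.2500 11.0000 16.0000 19.7500] v=[0.5000 0.0000 -2.0000 1.5000]
Step 2: x=[5.6875 10.8125 14.6875 20.8125] v=[0.8750 -0.3750 -2.6250 2.1250]
Step 3: x=[6.1563 10.3125 13.9375 21.5938] v=[0.9375 -1.0000 -1.5000 1.5625]
Step 4: x=[6.4141 9.6797 14.1954 21.7110] v=[0.5156 -1.2656 0.5157 0.2344]
Step 5: x=[6.2383 9.3594 15.2033 21.1993] v=[-0.3516 -0.6406 2.0157 -1.0234]
Step 6: x=[5.5928 9.7198 16.2492 20.4386] v=[-1.2911 0.7208 2.0918 -1.5214]
Step 7: x=[4.7290 10.6808 16.7101 19.8806] v=[-1.7276 1.9220 0.9218 -1.1161]
Step 8: x=[4.1032 11.6612 16.4563 19.7799] v=[-1.2517 1.9608 -0.5076 -0.2014]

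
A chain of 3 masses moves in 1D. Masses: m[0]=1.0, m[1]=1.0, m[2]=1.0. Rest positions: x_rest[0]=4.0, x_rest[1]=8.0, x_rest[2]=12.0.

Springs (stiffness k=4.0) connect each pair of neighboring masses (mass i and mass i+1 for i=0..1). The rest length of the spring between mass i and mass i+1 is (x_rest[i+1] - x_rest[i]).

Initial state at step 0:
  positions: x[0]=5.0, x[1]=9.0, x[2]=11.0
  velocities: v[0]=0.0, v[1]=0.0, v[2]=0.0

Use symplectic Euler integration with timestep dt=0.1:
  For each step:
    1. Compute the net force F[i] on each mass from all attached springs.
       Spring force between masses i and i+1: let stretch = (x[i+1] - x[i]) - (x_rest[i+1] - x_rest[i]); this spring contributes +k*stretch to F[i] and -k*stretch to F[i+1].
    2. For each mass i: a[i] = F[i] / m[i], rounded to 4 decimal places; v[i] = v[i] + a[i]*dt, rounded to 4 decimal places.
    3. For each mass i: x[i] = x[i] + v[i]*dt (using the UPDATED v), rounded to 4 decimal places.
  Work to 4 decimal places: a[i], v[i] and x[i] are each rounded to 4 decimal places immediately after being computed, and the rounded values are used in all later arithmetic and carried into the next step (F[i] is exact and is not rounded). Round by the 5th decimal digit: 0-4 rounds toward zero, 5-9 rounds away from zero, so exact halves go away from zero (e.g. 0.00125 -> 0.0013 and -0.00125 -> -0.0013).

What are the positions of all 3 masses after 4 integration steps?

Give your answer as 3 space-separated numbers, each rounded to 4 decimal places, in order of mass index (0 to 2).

Answer: 4.9555 8.3361 11.7084

Derivation:
Step 0: x=[5.0000 9.0000 11.0000] v=[0.0000 0.0000 0.0000]
Step 1: x=[5.0000 8.9200 11.0800] v=[0.0000 -0.8000 0.8000]
Step 2: x=[4.9968 8.7696 11.2336] v=[-0.0320 -1.5040 1.5360]
Step 3: x=[4.9845 8.5669 11.4486] v=[-0.1229 -2.0275 2.1504]
Step 4: x=[4.9555 8.3361 11.7084] v=[-0.2899 -2.3078 2.5977]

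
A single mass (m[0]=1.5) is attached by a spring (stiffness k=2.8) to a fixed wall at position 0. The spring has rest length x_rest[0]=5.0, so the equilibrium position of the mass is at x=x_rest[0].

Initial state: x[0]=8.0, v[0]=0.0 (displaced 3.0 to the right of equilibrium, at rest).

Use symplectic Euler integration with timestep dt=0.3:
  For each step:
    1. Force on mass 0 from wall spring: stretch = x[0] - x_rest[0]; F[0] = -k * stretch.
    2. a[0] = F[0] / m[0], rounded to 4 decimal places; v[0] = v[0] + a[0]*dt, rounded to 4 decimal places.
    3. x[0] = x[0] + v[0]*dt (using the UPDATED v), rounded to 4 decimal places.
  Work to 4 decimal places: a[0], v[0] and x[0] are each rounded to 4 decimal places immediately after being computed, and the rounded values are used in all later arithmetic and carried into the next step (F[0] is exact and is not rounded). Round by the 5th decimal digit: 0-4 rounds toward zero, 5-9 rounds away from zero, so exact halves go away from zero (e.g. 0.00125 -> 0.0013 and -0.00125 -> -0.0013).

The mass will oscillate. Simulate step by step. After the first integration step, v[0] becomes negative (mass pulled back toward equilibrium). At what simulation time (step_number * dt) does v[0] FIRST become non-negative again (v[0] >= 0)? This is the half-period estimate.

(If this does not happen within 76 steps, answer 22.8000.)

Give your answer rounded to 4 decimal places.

Answer: 2.4000

Derivation:
Step 0: x=[8.0000] v=[0.0000]
Step 1: x=[7.4960] v=[-1.6800]
Step 2: x=[6.5727] v=[-3.0778]
Step 3: x=[5.3852] v=[-3.9585]
Step 4: x=[4.1329] v=[-4.1742]
Step 5: x=[3.0263] v=[-3.6886]
Step 6: x=[2.2513] v=[-2.5833]
Step 7: x=[1.9381] v=[-1.0440]
Step 8: x=[2.1393] v=[0.6707]
First v>=0 after going negative at step 8, time=2.4000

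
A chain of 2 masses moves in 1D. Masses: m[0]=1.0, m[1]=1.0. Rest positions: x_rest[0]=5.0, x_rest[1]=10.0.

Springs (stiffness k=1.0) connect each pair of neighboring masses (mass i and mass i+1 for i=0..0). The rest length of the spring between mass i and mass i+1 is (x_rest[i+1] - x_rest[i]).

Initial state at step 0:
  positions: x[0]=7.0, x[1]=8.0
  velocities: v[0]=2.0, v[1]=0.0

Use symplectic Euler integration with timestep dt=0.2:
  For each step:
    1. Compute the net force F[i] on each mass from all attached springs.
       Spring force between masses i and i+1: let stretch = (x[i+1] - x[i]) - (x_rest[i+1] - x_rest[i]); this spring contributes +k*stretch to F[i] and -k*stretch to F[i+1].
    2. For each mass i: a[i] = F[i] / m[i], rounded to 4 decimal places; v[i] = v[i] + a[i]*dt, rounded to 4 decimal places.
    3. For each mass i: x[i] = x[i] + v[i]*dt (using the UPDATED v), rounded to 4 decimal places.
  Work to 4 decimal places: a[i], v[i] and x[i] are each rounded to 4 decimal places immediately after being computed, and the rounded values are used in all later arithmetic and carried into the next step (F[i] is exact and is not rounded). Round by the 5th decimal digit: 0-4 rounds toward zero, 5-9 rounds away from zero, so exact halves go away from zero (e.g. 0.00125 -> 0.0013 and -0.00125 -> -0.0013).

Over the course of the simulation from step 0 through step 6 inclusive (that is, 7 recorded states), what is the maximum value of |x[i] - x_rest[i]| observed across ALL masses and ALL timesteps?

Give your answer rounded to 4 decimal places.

Step 0: x=[7.0000 8.0000] v=[2.0000 0.0000]
Step 1: x=[7.2400 8.1600] v=[1.2000 0.8000]
Step 2: x=[7.3168 8.4832] v=[0.3840 1.6160]
Step 3: x=[7.2403 8.9597] v=[-0.3827 2.3827]
Step 4: x=[7.0325 9.5675] v=[-1.0388 3.0388]
Step 5: x=[6.7261 10.2739] v=[-1.5318 3.5318]
Step 6: x=[6.3617 11.0383] v=[-1.8222 3.8222]
Max displacement = 2.3168

Answer: 2.3168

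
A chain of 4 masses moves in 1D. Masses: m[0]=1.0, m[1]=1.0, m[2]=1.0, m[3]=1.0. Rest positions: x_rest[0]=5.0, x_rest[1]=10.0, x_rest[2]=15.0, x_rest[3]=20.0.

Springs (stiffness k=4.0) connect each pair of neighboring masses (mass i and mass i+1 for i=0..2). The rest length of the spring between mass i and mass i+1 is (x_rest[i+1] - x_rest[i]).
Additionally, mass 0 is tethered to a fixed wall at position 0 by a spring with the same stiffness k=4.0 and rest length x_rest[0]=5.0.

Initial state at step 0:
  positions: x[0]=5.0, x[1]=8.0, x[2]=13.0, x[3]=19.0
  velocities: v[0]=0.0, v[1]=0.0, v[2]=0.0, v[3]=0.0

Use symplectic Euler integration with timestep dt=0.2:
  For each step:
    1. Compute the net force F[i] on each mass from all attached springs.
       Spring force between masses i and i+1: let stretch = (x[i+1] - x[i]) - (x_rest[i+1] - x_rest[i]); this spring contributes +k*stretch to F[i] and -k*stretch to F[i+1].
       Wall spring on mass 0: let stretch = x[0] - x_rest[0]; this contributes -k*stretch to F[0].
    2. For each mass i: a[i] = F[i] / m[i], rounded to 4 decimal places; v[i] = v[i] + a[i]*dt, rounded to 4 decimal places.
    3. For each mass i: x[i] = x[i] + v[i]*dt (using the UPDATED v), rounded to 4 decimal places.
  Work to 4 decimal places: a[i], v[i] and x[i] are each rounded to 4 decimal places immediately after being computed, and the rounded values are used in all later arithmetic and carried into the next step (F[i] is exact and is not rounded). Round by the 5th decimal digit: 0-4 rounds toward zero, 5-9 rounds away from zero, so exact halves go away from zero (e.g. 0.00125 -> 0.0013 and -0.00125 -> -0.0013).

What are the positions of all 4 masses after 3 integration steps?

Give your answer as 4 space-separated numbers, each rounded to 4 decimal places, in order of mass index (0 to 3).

Step 0: x=[5.0000 8.0000 13.0000 19.0000] v=[0.0000 0.0000 0.0000 0.0000]
Step 1: x=[4.6800 8.3200 13.1600 18.8400] v=[-1.6000 1.6000 0.8000 -0.8000]
Step 2: x=[4.1936 8.8320 13.4544 18.5712] v=[-2.4320 2.5600 1.4720 -1.3440]
Step 3: x=[3.7784 9.3414 13.8279 18.2837] v=[-2.0762 2.5472 1.8675 -1.4374]

Answer: 3.7784 9.3414 13.8279 18.2837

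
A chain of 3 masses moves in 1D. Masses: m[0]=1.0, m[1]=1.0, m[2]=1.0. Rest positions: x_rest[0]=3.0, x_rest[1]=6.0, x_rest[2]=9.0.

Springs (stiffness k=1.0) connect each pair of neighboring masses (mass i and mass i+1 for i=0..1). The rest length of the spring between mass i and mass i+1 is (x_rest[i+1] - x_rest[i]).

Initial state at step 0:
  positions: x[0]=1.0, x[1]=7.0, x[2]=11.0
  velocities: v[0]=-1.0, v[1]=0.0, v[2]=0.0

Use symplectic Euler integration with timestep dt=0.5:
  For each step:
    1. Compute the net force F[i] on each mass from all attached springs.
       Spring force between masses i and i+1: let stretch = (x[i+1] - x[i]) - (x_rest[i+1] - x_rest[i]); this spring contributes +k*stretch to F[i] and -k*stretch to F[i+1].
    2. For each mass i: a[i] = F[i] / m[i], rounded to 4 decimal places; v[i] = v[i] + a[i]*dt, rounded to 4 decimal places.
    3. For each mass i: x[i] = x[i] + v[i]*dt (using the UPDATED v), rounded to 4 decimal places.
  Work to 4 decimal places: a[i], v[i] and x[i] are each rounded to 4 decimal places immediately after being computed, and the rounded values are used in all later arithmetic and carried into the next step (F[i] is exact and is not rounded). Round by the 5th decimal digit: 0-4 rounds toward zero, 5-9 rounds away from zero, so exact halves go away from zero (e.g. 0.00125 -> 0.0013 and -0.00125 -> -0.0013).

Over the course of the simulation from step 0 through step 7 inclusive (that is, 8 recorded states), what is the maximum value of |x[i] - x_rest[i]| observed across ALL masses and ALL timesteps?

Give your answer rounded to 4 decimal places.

Step 0: x=[1.0000 7.0000 11.0000] v=[-1.0000 0.0000 0.0000]
Step 1: x=[1.2500 6.5000 10.7500] v=[0.5000 -1.0000 -0.5000]
Step 2: x=[2.0625 5.7500 10.1875] v=[1.6250 -1.5000 -1.1250]
Step 3: x=[3.0469 5.1875 9.2656] v=[1.9688 -1.1250 -1.8438]
Step 4: x=[3.8165 5.1094 8.0742] v=[1.5391 -0.1563 -2.3829]
Step 5: x=[4.1593 5.4493 6.8916] v=[0.6856 0.6797 -2.3653]
Step 6: x=[4.0746 5.8273 6.0984] v=[-0.1694 0.7559 -1.5865]
Step 7: x=[3.6781 5.8349 5.9874] v=[-0.7931 0.0151 -0.2221]
Max displacement = 3.0126

Answer: 3.0126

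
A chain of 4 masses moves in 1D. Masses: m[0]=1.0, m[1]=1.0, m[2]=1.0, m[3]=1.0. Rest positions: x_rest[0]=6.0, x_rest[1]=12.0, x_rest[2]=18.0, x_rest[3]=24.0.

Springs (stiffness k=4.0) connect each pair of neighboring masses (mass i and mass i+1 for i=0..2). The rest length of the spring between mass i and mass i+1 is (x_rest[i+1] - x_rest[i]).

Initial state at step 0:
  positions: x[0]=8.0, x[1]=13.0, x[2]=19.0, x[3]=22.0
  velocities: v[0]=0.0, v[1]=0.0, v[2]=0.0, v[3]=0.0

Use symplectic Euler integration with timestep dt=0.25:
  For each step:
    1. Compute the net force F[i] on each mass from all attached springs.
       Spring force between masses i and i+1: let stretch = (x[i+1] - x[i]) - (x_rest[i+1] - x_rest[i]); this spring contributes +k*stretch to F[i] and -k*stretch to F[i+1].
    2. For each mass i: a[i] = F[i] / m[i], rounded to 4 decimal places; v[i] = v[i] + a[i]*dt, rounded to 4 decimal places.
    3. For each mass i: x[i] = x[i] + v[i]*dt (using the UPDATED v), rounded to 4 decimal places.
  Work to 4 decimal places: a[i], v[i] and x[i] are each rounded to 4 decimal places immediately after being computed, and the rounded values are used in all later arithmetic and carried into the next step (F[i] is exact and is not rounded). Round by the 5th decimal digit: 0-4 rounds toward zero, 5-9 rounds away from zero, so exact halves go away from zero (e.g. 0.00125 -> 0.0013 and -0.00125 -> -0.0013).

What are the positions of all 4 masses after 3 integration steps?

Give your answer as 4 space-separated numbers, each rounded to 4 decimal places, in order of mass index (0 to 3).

Step 0: x=[8.0000 13.0000 19.0000 22.0000] v=[0.0000 0.0000 0.0000 0.0000]
Step 1: x=[7.7500 13.2500 18.2500 22.7500] v=[-1.0000 1.0000 -3.0000 3.0000]
Step 2: x=[7.3750 13.3750 17.3750 23.8750] v=[-1.5000 0.5000 -3.5000 4.5000]
Step 3: x=[7.0000 13.0000 17.1250 24.8750] v=[-1.5000 -1.5000 -1.0000 4.0000]

Answer: 7.0000 13.0000 17.1250 24.8750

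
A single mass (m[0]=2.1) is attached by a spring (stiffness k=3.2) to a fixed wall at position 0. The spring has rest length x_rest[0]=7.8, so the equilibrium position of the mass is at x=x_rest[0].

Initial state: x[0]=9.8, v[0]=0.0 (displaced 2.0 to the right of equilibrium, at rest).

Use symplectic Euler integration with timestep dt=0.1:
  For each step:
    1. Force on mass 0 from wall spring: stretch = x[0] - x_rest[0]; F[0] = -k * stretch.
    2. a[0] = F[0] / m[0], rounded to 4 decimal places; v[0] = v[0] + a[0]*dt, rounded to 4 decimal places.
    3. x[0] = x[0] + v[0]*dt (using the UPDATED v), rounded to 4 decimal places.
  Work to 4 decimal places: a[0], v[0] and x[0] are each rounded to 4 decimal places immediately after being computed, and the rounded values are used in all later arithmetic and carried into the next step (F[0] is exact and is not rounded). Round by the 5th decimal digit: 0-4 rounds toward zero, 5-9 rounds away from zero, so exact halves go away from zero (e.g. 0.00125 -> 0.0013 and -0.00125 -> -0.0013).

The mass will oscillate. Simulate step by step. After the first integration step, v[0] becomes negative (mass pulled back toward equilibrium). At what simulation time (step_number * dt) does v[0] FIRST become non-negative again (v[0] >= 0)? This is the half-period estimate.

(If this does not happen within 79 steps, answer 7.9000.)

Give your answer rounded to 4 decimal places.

Step 0: x=[9.8000] v=[0.0000]
Step 1: x=[9.7695] v=[-0.3048]
Step 2: x=[9.7090] v=[-0.6049]
Step 3: x=[9.6194] v=[-0.8958]
Step 4: x=[9.5021] v=[-1.1730]
Step 5: x=[9.3589] v=[-1.4324]
Step 6: x=[9.1919] v=[-1.6700]
Step 7: x=[9.0037] v=[-1.8821]
Step 8: x=[8.7972] v=[-2.0655]
Step 9: x=[8.5755] v=[-2.2175]
Step 10: x=[8.3419] v=[-2.3357]
Step 11: x=[8.1001] v=[-2.4183]
Step 12: x=[7.8537] v=[-2.4640]
Step 13: x=[7.6065] v=[-2.4722]
Step 14: x=[7.3622] v=[-2.4427]
Step 15: x=[7.1246] v=[-2.3760]
Step 16: x=[6.8973] v=[-2.2731]
Step 17: x=[6.6837] v=[-2.1356]
Step 18: x=[6.4872] v=[-1.9655]
Step 19: x=[6.3107] v=[-1.7655]
Step 20: x=[6.1568] v=[-1.5386]
Step 21: x=[6.0280] v=[-1.2882]
Step 22: x=[5.9262] v=[-1.0182]
Step 23: x=[5.8529] v=[-0.7327]
Step 24: x=[5.8093] v=[-0.4360]
Step 25: x=[5.7960] v=[-0.1327]
Step 26: x=[5.8133] v=[0.1727]
First v>=0 after going negative at step 26, time=2.6000

Answer: 2.6000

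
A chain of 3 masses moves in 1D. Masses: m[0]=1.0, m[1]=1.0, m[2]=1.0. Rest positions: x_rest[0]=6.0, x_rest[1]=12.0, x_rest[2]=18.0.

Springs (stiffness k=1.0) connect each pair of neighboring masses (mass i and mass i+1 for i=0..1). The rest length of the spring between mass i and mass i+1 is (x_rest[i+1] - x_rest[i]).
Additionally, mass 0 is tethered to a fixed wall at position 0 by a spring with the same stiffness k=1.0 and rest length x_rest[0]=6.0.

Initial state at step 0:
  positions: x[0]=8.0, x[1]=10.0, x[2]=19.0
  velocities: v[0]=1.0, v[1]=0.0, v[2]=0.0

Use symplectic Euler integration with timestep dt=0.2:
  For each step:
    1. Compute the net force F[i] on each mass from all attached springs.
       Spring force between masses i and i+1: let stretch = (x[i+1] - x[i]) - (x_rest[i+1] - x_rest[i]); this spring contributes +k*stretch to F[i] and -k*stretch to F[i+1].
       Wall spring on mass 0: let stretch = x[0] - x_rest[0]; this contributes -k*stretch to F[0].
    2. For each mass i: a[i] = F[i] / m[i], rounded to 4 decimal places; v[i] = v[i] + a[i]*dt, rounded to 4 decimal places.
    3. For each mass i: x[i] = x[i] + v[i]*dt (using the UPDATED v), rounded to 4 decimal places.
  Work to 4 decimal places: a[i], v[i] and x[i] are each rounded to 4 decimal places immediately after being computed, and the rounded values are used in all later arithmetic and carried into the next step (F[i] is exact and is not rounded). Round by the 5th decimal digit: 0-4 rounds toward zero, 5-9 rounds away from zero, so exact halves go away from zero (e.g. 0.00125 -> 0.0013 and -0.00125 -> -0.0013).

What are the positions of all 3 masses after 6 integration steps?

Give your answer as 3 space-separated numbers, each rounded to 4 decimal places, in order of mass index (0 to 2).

Step 0: x=[8.0000 10.0000 19.0000] v=[1.0000 0.0000 0.0000]
Step 1: x=[7.9600 10.2800 18.8800] v=[-0.2000 1.4000 -0.6000]
Step 2: x=[7.6944 10.8112 18.6560] v=[-1.3280 2.6560 -1.1200]
Step 3: x=[7.2457 11.5315 18.3582] v=[-2.2435 3.6016 -1.4890]
Step 4: x=[6.6786 12.3535 18.0273] v=[-2.8355 4.1098 -1.6543]
Step 5: x=[6.0714 13.1754 17.7095] v=[-3.0362 4.1096 -1.5891]
Step 6: x=[5.5055 13.8945 17.4503] v=[-2.8297 3.5956 -1.2959]

Answer: 5.5055 13.8945 17.4503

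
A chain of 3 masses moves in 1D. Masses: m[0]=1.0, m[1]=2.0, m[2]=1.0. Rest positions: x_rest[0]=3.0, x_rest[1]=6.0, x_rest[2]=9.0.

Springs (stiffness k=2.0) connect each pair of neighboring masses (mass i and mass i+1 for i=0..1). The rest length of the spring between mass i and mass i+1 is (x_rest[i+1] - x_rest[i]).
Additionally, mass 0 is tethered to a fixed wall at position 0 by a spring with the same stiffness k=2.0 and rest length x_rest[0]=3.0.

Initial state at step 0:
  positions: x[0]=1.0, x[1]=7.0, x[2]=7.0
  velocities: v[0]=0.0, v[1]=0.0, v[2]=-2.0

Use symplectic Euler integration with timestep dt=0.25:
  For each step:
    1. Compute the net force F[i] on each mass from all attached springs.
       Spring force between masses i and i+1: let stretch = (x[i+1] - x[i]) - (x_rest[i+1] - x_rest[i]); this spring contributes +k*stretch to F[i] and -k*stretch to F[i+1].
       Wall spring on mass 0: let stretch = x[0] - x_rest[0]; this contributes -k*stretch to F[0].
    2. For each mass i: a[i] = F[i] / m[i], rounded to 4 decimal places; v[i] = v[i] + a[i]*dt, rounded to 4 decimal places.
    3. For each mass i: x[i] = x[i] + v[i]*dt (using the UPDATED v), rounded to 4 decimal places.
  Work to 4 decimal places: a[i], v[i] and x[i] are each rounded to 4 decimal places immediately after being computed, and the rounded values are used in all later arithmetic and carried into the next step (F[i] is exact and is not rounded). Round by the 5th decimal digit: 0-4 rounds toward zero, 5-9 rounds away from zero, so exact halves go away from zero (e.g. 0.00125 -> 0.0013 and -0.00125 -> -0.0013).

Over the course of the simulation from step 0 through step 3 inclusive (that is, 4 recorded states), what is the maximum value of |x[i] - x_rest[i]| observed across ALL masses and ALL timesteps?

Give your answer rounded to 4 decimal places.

Answer: 2.1250

Derivation:
Step 0: x=[1.0000 7.0000 7.0000] v=[0.0000 0.0000 -2.0000]
Step 1: x=[1.6250 6.6250 6.8750] v=[2.5000 -1.5000 -0.5000]
Step 2: x=[2.6719 5.9531 7.0938] v=[4.1875 -2.6875 0.8750]
Step 3: x=[3.7950 5.1475 7.5450] v=[4.4922 -3.2226 1.8047]
Max displacement = 2.1250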